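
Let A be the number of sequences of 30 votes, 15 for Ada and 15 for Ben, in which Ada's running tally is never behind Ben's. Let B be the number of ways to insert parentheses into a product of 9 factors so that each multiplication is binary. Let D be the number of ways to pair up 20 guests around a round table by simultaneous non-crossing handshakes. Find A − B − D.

9676619

Ballot sequences with n votes each where one side never trails are Dyck words, counted by C_n; here n = 15. So A = C_15 = 9694845.
Ways to associate a product of 9 factors correspond to binary trees on 9 leaves, so the count is C_8. So B = C_8 = 1430.
Non-crossing handshake pairings of 2n people are counted by C_n; 20 people gives n = 10. So D = C_10 = 16796.
A − B − D = 9694845 − 1430 − 16796 = 9676619.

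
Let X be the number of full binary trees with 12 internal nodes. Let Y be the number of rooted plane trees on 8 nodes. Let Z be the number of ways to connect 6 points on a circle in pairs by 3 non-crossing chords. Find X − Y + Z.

207588

The number of full binary trees on 12 internal nodes is the Catalan number C_12. So X = C_12 = 208012.
A rooted plane tree on 8 nodes has 7 edges, and such trees are counted by C_7. So Y = C_7 = 429.
Non-crossing perfect matchings of 2n points on a circle are counted by C_n; with 6 points, n = 3. So Z = C_3 = 5.
X − Y + Z = 208012 − 429 + 5 = 207588.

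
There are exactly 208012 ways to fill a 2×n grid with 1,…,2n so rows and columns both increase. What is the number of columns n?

12

Standard Young tableaux of shape 2×n are counted by C_n. The Catalan number equal to 208012 is C_12.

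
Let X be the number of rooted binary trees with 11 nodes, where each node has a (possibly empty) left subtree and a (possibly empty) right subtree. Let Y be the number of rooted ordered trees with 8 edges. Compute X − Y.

57356

Rooted binary trees with 11 nodes (each child slot possibly empty) number C_11. So X = C_11 = 58786.
A rooted plane tree with 8 edges has 9 nodes, and the count is C_8. So Y = C_8 = 1430.
X − Y = 58786 − 1430 = 57356.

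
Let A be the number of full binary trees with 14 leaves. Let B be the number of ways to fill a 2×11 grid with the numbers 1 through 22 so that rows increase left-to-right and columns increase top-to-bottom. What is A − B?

A full binary tree with L leaves has L−1 internal nodes and is counted by C_{L−1}; L = 14 gives C_13. So A = C_13 = 742900.
By the hook-length formula (or a Dyck-path bijection), SYT of shape 2×11 number C_11. So B = C_11 = 58786.
A − B = 742900 − 58786 = 684114.

684114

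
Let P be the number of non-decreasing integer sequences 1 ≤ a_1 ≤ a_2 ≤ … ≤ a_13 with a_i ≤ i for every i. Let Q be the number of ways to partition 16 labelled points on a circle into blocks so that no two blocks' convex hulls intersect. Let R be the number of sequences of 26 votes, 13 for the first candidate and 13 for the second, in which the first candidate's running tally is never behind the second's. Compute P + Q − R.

Weakly increasing sequences with a_i ≤ i biject with Dyck paths of semilength 13, so there are C_13. So P = C_13 = 742900.
Non-crossing partitions of an n-element set are counted by C_n; here n = 16. So Q = C_16 = 35357670.
Ballot sequences with n votes each where one side never trails are Dyck words, counted by C_n; here n = 13. So R = C_13 = 742900.
P + Q − R = 742900 + 35357670 − 742900 = 35357670.

35357670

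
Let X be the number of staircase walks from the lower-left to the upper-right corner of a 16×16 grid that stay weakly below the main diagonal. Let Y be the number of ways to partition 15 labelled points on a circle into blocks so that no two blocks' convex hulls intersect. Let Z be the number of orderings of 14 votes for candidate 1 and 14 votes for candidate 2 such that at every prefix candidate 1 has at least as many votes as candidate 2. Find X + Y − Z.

42378075

Monotone paths in an n×n grid that stay weakly below the diagonal are counted by C_n; here n = 16. So X = C_16 = 35357670.
The non-crossing partitions of [15] form a lattice of size C_15. So Y = C_15 = 9694845.
Reading a vote for the leader as '(' and for the other as ')' turns such a sequence into a balanced string of 14 pairs, so the count is C_14. So Z = C_14 = 2674440.
X + Y − Z = 35357670 + 9694845 − 2674440 = 42378075.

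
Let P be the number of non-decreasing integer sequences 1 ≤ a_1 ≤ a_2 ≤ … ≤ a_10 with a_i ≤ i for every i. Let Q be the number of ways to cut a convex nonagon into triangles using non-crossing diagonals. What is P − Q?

16367

Weakly increasing sequences with a_i ≤ i biject with Dyck paths of semilength 10, so there are C_10. So P = C_10 = 16796.
Triangulations of a convex m-gon are counted by C_{m−2}; with m = 9 this is C_7. So Q = C_7 = 429.
P − Q = 16796 − 429 = 16367.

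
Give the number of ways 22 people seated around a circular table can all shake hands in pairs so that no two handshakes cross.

58786

With 22 = 2·11 people, non-crossing handshake pairings are non-crossing perfect matchings on a circle, counted by C_11.
C_11 = C(22,11)/12 = 705432/12 = 58786.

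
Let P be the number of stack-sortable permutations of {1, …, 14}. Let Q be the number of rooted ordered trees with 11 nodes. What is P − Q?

2657644

By Knuth's characterisation, the stack-sortable permutations of length 14 are the 231-avoiders, numbering C_14. So P = C_14 = 2674440.
Rooted ordered (plane) trees on m nodes have m−1 edges and are counted by C_{m−1}; m = 11 gives C_10. So Q = C_10 = 16796.
P − Q = 2674440 − 16796 = 2657644.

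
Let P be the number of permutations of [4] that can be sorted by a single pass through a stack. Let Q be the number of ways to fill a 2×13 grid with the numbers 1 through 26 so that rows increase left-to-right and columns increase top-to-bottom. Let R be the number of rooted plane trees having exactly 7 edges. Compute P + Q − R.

742485

By Knuth's characterisation, the stack-sortable permutations of length 4 are the 231-avoiders, numbering C_4. So P = C_4 = 14.
Standard Young tableaux of shape 2×n are counted by C_n; here n = 13. So Q = C_13 = 742900.
Rooted ordered trees with n edges are counted by C_n; here n = 7. So R = C_7 = 429.
P + Q − R = 14 + 742900 − 429 = 742485.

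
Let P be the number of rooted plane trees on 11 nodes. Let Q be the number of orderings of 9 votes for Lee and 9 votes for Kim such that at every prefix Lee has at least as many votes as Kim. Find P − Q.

11934

A rooted plane tree on 11 nodes has 10 edges, and such trees are counted by C_10. So P = C_10 = 16796.
Reading a vote for the leader as '(' and for the other as ')' turns such a sequence into a balanced string of 9 pairs, so the count is C_9. So Q = C_9 = 4862.
P − Q = 16796 − 4862 = 11934.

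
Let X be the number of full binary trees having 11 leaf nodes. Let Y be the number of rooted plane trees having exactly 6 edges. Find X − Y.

A full binary tree with L leaves has L−1 internal nodes and is counted by C_{L−1}; L = 11 gives C_10. So X = C_10 = 16796.
A rooted plane tree with 6 edges has 7 nodes, and the count is C_6. So Y = C_6 = 132.
X − Y = 16796 − 132 = 16664.

16664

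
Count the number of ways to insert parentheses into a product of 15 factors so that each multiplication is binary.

Parenthesizations of m factors correspond to full binary trees with m leaves, counted by C_{m−1}; m = 15 gives C_14.
C_14 = C(28,14)/15 = 40116600/15 = 2674440.

2674440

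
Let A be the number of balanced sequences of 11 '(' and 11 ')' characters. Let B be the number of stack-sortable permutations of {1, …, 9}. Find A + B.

63648

With 11 pairs the number of balanced bracket strings is the Catalan number C_11. So A = C_11 = 58786.
Stack-sortable permutations are exactly the 231-avoiding ones, counted by C_n; here n = 9. So B = C_9 = 4862.
A + B = 58786 + 4862 = 63648.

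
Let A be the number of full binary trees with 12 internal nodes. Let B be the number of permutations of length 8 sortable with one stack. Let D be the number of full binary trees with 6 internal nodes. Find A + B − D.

209310

The number of full binary trees on 12 internal nodes is the Catalan number C_12. So A = C_12 = 208012.
By Knuth's characterisation, the stack-sortable permutations of length 8 are the 231-avoiders, numbering C_8. So B = C_8 = 1430.
The number of full binary trees on 6 internal nodes is the Catalan number C_6. So D = C_6 = 132.
A + B − D = 208012 + 1430 − 132 = 209310.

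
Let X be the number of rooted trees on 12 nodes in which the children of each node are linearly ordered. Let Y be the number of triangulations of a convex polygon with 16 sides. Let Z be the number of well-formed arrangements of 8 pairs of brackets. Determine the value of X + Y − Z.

2731796

Rooted ordered (plane) trees on m nodes have m−1 edges and are counted by C_{m−1}; m = 12 gives C_11. So X = C_11 = 58786.
A convex 16-gon is triangulated into 14 triangles, and the number of such triangulations is the Catalan number C_{16−2} = C_14. So Y = C_14 = 2674440.
With 8 pairs the number of balanced bracket strings is the Catalan number C_8. So Z = C_8 = 1430.
X + Y − Z = 58786 + 2674440 − 1430 = 2731796.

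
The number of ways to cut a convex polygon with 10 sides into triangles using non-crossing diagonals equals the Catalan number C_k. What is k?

The number of triangulations of a 10-gon is the Catalan number C_8 (index = sides − 2).

8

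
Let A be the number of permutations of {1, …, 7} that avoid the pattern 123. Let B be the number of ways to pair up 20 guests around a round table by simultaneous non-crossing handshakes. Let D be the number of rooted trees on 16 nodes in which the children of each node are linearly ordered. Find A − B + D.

For any fixed pattern of length 3, the pattern-avoiding permutations of [7] number C_7. So A = C_7 = 429.
With 20 = 2·10 people, non-crossing handshake pairings are non-crossing perfect matchings on a circle, counted by C_10. So B = C_10 = 16796.
Rooted ordered (plane) trees on m nodes have m−1 edges and are counted by C_{m−1}; m = 16 gives C_15. So D = C_15 = 9694845.
A − B + D = 429 − 16796 + 9694845 = 9678478.

9678478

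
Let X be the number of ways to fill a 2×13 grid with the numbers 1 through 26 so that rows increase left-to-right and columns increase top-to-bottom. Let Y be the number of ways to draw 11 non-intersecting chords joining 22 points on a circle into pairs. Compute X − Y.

684114

By the hook-length formula (or a Dyck-path bijection), SYT of shape 2×13 number C_13. So X = C_13 = 742900.
Non-crossing perfect matchings of 2n points on a circle are counted by C_n; with 22 points, n = 11. So Y = C_11 = 58786.
X − Y = 742900 − 58786 = 684114.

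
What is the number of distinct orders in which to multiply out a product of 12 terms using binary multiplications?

58786

Bracketing 12 factors into binary products is counted by C_{12−1} = C_11.
C_11 = C_10 · 2(2·10+1)/(10+2) = 16796 · 42/12 = 58786.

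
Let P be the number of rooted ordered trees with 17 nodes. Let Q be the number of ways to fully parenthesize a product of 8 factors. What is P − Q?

35357241

A rooted plane tree on 17 nodes has 16 edges, and such trees are counted by C_16. So P = C_16 = 35357670.
Bracketing 8 factors into binary products is counted by C_{8−1} = C_7. So Q = C_7 = 429.
P − Q = 35357670 − 429 = 35357241.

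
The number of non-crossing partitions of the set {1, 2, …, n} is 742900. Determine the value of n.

Non-crossing partitions of [n] are counted by C_n, and C_13 = 742900.

13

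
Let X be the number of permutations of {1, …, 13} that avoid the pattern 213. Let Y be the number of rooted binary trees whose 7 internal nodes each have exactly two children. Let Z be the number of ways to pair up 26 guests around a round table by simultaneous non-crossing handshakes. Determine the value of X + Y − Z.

429

For any fixed pattern of length 3, the pattern-avoiding permutations of [13] number C_13. So X = C_13 = 742900.
Full binary trees with n internal nodes are counted by C_n; here n = 7. So Y = C_7 = 429.
Non-crossing handshake pairings of 2n people are counted by C_n; 26 people gives n = 13. So Z = C_13 = 742900.
X + Y − Z = 742900 + 429 − 742900 = 429.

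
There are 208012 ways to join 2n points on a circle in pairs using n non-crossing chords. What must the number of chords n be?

12

Non-crossing pairings of 2n points on a circle are counted by C_n. The Catalan number equal to 208012 is C_12.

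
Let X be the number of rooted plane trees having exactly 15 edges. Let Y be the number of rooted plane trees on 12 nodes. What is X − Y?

9636059

Rooted ordered trees with n edges are counted by C_n; here n = 15. So X = C_15 = 9694845.
A rooted plane tree on 12 nodes has 11 edges, and such trees are counted by C_11. So Y = C_11 = 58786.
X − Y = 9694845 − 58786 = 9636059.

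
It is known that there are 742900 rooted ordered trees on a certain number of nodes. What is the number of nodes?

Rooted ordered trees on m nodes are counted by C_{m−1}. The Catalan number equal to 742900 is C_13.
So the index is 13, and the number of nodes is 13 + 1 = 14.

14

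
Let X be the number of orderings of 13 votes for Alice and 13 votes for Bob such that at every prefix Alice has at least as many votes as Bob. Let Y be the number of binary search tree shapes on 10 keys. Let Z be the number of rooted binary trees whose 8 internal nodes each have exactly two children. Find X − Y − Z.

724674

Reading a vote for the leader as '(' and for the other as ')' turns such a sequence into a balanced string of 13 pairs, so the count is C_13. So X = C_13 = 742900.
Binary trees (left/right distinguished) on n nodes are counted by C_n; here n = 10. So Y = C_10 = 16796.
The number of full binary trees on 8 internal nodes is the Catalan number C_8. So Z = C_8 = 1430.
X − Y − Z = 742900 − 16796 − 1430 = 724674.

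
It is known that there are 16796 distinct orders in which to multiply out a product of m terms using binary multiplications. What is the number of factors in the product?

Parenthesizations of m factors are counted by C_{m−1}. The Catalan number equal to 16796 is C_10.
So the index is 10, and the number of factors is 10 + 1 = 11.

11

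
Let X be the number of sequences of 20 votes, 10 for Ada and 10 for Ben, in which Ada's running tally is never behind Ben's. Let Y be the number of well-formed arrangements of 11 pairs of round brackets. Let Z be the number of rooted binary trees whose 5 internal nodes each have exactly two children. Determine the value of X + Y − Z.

Ballot sequences with n votes each where one side never trails are Dyck words, counted by C_n; here n = 10. So X = C_10 = 16796.
With 11 pairs the number of balanced bracket strings is the Catalan number C_11. So Y = C_11 = 58786.
Full binary trees with n internal nodes are counted by C_n; here n = 5. So Z = C_5 = 42.
X + Y − Z = 16796 + 58786 − 42 = 75540.

75540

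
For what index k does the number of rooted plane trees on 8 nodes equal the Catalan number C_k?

Rooted ordered (plane) trees on m nodes have m−1 edges and are counted by C_{m−1}; m = 8 gives C_7.

7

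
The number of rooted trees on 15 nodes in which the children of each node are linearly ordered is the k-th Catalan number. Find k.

A rooted plane tree on 15 nodes has 14 edges, and such trees are counted by C_14.

14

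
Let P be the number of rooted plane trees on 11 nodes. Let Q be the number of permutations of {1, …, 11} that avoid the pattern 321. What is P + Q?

A rooted plane tree on 11 nodes has 10 edges, and such trees are counted by C_10. So P = C_10 = 16796.
Permutations of [n] avoiding any single length-3 pattern are counted by C_n; here n = 11. So Q = C_11 = 58786.
P + Q = 16796 + 58786 = 75582.

75582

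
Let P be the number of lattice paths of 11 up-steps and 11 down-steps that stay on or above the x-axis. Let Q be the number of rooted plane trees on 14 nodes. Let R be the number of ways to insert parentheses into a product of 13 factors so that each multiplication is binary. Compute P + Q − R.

Paths of 11 up- and 11 down-steps that never dip below the axis are Dyck paths; their count is C_11. So P = C_11 = 58786.
Rooted ordered (plane) trees on m nodes have m−1 edges and are counted by C_{m−1}; m = 14 gives C_13. So Q = C_13 = 742900.
Ways to associate a product of 13 factors correspond to binary trees on 13 leaves, so the count is C_12. So R = C_12 = 208012.
P + Q − R = 58786 + 742900 − 208012 = 593674.

593674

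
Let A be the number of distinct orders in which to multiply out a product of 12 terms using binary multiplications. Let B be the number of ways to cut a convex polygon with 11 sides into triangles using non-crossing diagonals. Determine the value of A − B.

Bracketing 12 factors into binary products is counted by C_{12−1} = C_11. So A = C_11 = 58786.
Triangulations of a convex m-gon are counted by C_{m−2}; with m = 11 this is C_9. So B = C_9 = 4862.
A − B = 58786 − 4862 = 53924.

53924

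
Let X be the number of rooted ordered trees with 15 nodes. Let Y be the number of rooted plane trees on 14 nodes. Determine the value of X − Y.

A rooted plane tree on 15 nodes has 14 edges, and such trees are counted by C_14. So X = C_14 = 2674440.
Rooted ordered (plane) trees on m nodes have m−1 edges and are counted by C_{m−1}; m = 14 gives C_13. So Y = C_13 = 742900.
X − Y = 2674440 − 742900 = 1931540.

1931540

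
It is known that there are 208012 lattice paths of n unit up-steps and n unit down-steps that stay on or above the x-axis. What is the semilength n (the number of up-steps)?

Dyck paths of semilength n are counted by C_n; 208012 = C_12.

12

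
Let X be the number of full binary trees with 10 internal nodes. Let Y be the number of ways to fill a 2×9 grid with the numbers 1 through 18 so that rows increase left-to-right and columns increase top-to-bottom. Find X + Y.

21658

Full binary trees with n internal nodes are counted by C_n; here n = 10. So X = C_10 = 16796.
Standard Young tableaux of shape 2×n are counted by C_n; here n = 9. So Y = C_9 = 4862.
X + Y = 16796 + 4862 = 21658.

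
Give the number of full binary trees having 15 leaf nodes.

2674440

A full binary tree with L leaves has L−1 internal nodes and is counted by C_{L−1}; L = 15 gives C_14.
C_14 = C_13 · 2(2·13+1)/(13+2) = 742900 · 54/15 = 2674440.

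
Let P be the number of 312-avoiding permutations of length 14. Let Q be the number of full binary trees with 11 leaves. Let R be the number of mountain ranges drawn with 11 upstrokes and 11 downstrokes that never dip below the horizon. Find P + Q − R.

2632450

Permutations of [n] avoiding any single length-3 pattern are counted by C_n; here n = 14. So P = C_14 = 2674440.
Full binary trees with 11 leaves have 11−1 = 10 internal nodes, so there are C_10 of them. So Q = C_10 = 16796.
A Dyck path with 11 up-steps and 11 down-steps has semilength 11, so there are C_11 of them. So R = C_11 = 58786.
P + Q − R = 2674440 + 16796 − 58786 = 2632450.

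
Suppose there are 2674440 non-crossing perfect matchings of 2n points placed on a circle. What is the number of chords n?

Non-crossing pairings of 2n points on a circle are counted by C_n; 2674440 = C_14.

14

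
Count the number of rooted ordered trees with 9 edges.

4862

A rooted plane tree with 9 edges has 10 nodes, and the count is C_9.
C_9 = C(18,9)/10 = 48620/10 = 4862.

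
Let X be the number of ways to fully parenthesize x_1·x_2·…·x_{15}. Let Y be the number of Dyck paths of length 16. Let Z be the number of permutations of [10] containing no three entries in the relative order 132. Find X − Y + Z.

Ways to associate a product of 15 factors correspond to binary trees on 15 leaves, so the count is C_14. So X = C_14 = 2674440.
A Dyck path with 8 up-steps and 8 down-steps has semilength 8, so there are C_8 of them. So Y = C_8 = 1430.
For any fixed pattern of length 3, the pattern-avoiding permutations of [10] number C_10. So Z = C_10 = 16796.
X − Y + Z = 2674440 − 1430 + 16796 = 2689806.

2689806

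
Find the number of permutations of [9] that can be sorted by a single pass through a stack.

Stack-sortable permutations are exactly the 231-avoiding ones, counted by C_n; here n = 9.
C_9 = C(18,9)/10 = 48620/10 = 4862.

4862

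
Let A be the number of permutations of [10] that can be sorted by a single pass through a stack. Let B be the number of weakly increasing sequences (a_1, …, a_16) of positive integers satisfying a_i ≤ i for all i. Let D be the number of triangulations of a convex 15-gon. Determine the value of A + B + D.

By Knuth's characterisation, the stack-sortable permutations of length 10 are the 231-avoiders, numbering C_10. So A = C_10 = 16796.
Weakly increasing sequences with a_i ≤ i biject with Dyck paths of semilength 16, so there are C_16. So B = C_16 = 35357670.
Triangulations of a convex m-gon are counted by C_{m−2}; with m = 15 this is C_13. So D = C_13 = 742900.
A + B + D = 16796 + 35357670 + 742900 = 36117366.

36117366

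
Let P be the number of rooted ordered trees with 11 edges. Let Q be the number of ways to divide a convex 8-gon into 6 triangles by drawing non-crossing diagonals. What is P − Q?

A rooted plane tree with 11 edges has 12 nodes, and the count is C_11. So P = C_11 = 58786.
Triangulations of a convex m-gon are counted by C_{m−2}; with m = 8 this is C_6. So Q = C_6 = 132.
P − Q = 58786 − 132 = 58654.

58654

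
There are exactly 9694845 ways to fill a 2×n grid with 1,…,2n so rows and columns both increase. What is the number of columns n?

Standard Young tableaux of shape 2×n are counted by C_n, and C_15 = 9694845.

15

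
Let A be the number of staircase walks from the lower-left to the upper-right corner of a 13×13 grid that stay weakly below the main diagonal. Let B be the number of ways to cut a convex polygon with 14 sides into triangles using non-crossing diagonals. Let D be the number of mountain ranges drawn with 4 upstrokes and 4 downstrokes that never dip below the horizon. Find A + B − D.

950898

Monotone paths in an n×n grid that stay weakly below the diagonal are counted by C_n; here n = 13. So A = C_13 = 742900.
A convex 14-gon is triangulated into 12 triangles, and the number of such triangulations is the Catalan number C_{14−2} = C_12. So B = C_12 = 208012.
Paths of 4 up- and 4 down-steps that never dip below the axis are Dyck paths; their count is C_4. So D = C_4 = 14.
A + B − D = 742900 + 208012 − 14 = 950898.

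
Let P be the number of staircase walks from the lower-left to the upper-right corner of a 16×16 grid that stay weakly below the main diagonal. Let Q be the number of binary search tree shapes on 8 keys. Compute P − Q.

35356240

Monotone paths in an n×n grid that stay weakly below the diagonal are counted by C_n; here n = 16. So P = C_16 = 35357670.
Rooted binary trees with 8 nodes (each child slot possibly empty) number C_8. So Q = C_8 = 1430.
P − Q = 35357670 − 1430 = 35356240.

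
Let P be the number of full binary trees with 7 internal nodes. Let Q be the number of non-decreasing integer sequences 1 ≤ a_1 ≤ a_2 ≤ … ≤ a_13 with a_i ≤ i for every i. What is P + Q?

The number of full binary trees on 7 internal nodes is the Catalan number C_7. So P = C_7 = 429.
Such sub-staircase sequences of length n are counted by C_n; here n = 13. So Q = C_13 = 742900.
P + Q = 429 + 742900 = 743329.

743329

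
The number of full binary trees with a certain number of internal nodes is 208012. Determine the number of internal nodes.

12

Full binary trees with n internal nodes are counted by C_n. Since C_12 = 208012, the index is 12.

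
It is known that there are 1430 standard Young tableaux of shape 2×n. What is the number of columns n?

8

Standard Young tableaux of shape 2×n are counted by C_n; 1430 = C_8.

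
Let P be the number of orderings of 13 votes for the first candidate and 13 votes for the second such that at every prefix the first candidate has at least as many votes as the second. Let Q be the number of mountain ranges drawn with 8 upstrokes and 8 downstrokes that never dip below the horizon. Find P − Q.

741470

Reading a vote for the leader as '(' and for the other as ')' turns such a sequence into a balanced string of 13 pairs, so the count is C_13. So P = C_13 = 742900.
Dyck paths of semilength n (length 2n) are counted by C_n; here n = 8. So Q = C_8 = 1430.
P − Q = 742900 − 1430 = 741470.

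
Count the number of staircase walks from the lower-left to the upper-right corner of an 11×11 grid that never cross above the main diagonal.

58786

Sub-diagonal monotone paths from (0,0) to (11,11) biject with Dyck paths of semilength 11, giving C_11.
C_11 = 58786.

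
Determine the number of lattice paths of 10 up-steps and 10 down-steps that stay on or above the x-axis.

Dyck paths of semilength n (length 2n) are counted by C_n; here n = 10.
C_10 = C_9 · 2(2·9+1)/(9+2) = 4862 · 38/11 = 16796.

16796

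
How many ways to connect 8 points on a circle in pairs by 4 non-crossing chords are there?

Non-crossing perfect matchings of 2n points on a circle are counted by C_n; with 8 points, n = 4.
C_4 = C(8,4)/5 = 70/5 = 14.

14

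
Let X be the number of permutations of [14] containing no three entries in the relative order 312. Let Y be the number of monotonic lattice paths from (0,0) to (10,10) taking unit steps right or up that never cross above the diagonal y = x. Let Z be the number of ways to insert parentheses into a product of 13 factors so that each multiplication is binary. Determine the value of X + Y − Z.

2483224

For any fixed pattern of length 3, the pattern-avoiding permutations of [14] number C_14. So X = C_14 = 2674440.
Monotone paths in an n×n grid that stay weakly below the diagonal are counted by C_n; here n = 10. So Y = C_10 = 16796.
Ways to associate a product of 13 factors correspond to binary trees on 13 leaves, so the count is C_12. So Z = C_12 = 208012.
X + Y − Z = 2674440 + 16796 − 208012 = 2483224.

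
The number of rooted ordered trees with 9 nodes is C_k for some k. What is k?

Rooted ordered (plane) trees on m nodes have m−1 edges and are counted by C_{m−1}; m = 9 gives C_8.

8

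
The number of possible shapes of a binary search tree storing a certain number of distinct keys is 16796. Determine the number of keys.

10

Binary search tree shapes on n keys are counted by C_n, and C_10 = 16796.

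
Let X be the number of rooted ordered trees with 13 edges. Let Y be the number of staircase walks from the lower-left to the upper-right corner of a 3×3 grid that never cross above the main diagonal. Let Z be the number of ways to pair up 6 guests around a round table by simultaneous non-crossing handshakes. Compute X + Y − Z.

742900

A rooted plane tree with 13 edges has 14 nodes, and the count is C_13. So X = C_13 = 742900.
Monotone paths in an n×n grid that stay weakly below the diagonal are counted by C_n; here n = 3. So Y = C_3 = 5.
Non-crossing handshake pairings of 2n people are counted by C_n; 6 people gives n = 3. So Z = C_3 = 5.
X + Y − Z = 742900 + 5 − 5 = 742900.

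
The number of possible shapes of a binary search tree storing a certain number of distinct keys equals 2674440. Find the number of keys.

Binary search tree shapes on n keys are counted by C_n, and C_14 = 2674440.

14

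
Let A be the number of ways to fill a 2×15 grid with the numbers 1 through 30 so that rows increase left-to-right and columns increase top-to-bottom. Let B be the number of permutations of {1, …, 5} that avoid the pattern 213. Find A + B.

Standard Young tableaux of shape 2×n are counted by C_n; here n = 15. So A = C_15 = 9694845.
Permutations of [n] avoiding any single length-3 pattern are counted by C_n; here n = 5. So B = C_5 = 42.
A + B = 9694845 + 42 = 9694887.

9694887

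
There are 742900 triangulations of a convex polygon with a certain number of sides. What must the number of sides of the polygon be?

Triangulations of a convex m-gon are counted by C_{m−2}. The Catalan number equal to 742900 is C_13.
So m − 2 = 13, giving m = 15 sides.

15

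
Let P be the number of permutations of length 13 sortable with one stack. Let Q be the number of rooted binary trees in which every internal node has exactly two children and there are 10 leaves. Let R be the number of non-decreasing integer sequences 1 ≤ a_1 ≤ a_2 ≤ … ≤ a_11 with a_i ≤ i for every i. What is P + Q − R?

Stack-sortable permutations are exactly the 231-avoiding ones, counted by C_n; here n = 13. So P = C_13 = 742900.
A full binary tree with L leaves has L−1 internal nodes and is counted by C_{L−1}; L = 10 gives C_9. So Q = C_9 = 4862.
Such sub-staircase sequences of length n are counted by C_n; here n = 11. So R = C_11 = 58786.
P + Q − R = 742900 + 4862 − 58786 = 688976.

688976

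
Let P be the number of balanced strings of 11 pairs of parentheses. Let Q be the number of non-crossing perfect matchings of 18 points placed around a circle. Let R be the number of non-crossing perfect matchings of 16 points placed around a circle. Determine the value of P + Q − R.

With 11 pairs the number of balanced bracket strings is the Catalan number C_11. So P = C_11 = 58786.
Non-crossing perfect matchings of 2n points on a circle are counted by C_n; with 18 points, n = 9. So Q = C_9 = 4862.
Non-crossing perfect matchings of 2n points on a circle are counted by C_n; with 16 points, n = 8. So R = C_8 = 1430.
P + Q − R = 58786 + 4862 − 1430 = 62218.

62218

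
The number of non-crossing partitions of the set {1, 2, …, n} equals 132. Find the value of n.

6

Non-crossing partitions of [n] are counted by C_n. The Catalan number equal to 132 is C_6.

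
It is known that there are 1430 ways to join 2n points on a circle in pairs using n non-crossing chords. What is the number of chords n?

Non-crossing pairings of 2n points on a circle are counted by C_n, and C_8 = 1430.

8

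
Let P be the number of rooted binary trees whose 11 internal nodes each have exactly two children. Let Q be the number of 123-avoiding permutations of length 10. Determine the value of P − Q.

Full binary trees with n internal nodes are counted by C_n; here n = 11. So P = C_11 = 58786.
For any fixed pattern of length 3, the pattern-avoiding permutations of [10] number C_10. So Q = C_10 = 16796.
P − Q = 58786 − 16796 = 41990.

41990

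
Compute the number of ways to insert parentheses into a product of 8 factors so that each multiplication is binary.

429

Bracketing 8 factors into binary products is counted by C_{8−1} = C_7.
C_7 = C_6 · 2(2·6+1)/(6+2) = 132 · 26/8 = 429.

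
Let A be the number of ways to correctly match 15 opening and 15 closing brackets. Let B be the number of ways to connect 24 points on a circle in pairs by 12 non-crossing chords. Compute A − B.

9486833

A balanced arrangement of 15 bracket pairs is a Dyck word of semilength 15, so the count is C_15. So A = C_15 = 9694845.
Pairing 24 circle points by 12 non-crossing chords gives C_12 matchings. So B = C_12 = 208012.
A − B = 9694845 − 208012 = 9486833.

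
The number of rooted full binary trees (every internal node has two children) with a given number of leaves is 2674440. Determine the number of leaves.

Full binary trees with L leaves are counted by C_{L−1}, and C_14 = 2674440.
So the index is 14, and the number of leaves is 14 + 1 = 15.

15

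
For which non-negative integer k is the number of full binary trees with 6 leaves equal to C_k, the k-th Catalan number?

A full binary tree with L leaves has L−1 internal nodes and is counted by C_{L−1}; L = 6 gives C_5.

5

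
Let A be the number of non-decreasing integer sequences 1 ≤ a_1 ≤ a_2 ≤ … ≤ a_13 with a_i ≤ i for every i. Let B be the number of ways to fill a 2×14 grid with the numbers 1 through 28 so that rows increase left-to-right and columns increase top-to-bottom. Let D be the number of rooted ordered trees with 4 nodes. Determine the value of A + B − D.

Weakly increasing sequences with a_i ≤ i biject with Dyck paths of semilength 13, so there are C_13. So A = C_13 = 742900.
By the hook-length formula (or a Dyck-path bijection), SYT of shape 2×14 number C_14. So B = C_14 = 2674440.
A rooted plane tree on 4 nodes has 3 edges, and such trees are counted by C_3. So D = C_3 = 5.
A + B − D = 742900 + 2674440 − 5 = 3417335.

3417335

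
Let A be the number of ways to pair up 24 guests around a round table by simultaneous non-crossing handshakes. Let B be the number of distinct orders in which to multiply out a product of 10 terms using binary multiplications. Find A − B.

203150

With 24 = 2·12 people, non-crossing handshake pairings are non-crossing perfect matchings on a circle, counted by C_12. So A = C_12 = 208012.
Ways to associate a product of 10 factors correspond to binary trees on 10 leaves, so the count is C_9. So B = C_9 = 4862.
A − B = 208012 − 4862 = 203150.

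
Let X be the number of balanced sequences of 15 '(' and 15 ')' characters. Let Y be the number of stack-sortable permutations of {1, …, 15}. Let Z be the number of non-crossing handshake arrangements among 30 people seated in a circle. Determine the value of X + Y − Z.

9694845

Balanced strings of n pairs of brackets are counted by C_n; here n = 15. So X = C_15 = 9694845.
By Knuth's characterisation, the stack-sortable permutations of length 15 are the 231-avoiders, numbering C_15. So Y = C_15 = 9694845.
Non-crossing handshake pairings of 2n people are counted by C_n; 30 people gives n = 15. So Z = C_15 = 9694845.
X + Y − Z = 9694845 + 9694845 − 9694845 = 9694845.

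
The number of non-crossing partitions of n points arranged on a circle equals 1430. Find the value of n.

8

Non-crossing partitions of [n] are counted by C_n, and C_8 = 1430.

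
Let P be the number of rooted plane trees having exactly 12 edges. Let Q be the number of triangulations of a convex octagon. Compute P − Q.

A rooted plane tree with 12 edges has 13 nodes, and the count is C_12. So P = C_12 = 208012.
The number of triangulations of an 8-gon is the Catalan number C_6 (index = sides − 2). So Q = C_6 = 132.
P − Q = 208012 − 132 = 207880.

207880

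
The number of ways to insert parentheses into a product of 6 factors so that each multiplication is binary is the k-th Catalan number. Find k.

Ways to associate a product of 6 factors correspond to binary trees on 6 leaves, so the count is C_5.

5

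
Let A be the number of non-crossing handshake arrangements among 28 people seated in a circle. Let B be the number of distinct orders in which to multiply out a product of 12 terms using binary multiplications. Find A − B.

2615654

Non-crossing handshake pairings of 2n people are counted by C_n; 28 people gives n = 14. So A = C_14 = 2674440.
Bracketing 12 factors into binary products is counted by C_{12−1} = C_11. So B = C_11 = 58786.
A − B = 2674440 − 58786 = 2615654.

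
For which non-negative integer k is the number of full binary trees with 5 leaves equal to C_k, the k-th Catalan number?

A full binary tree with L leaves has L−1 internal nodes and is counted by C_{L−1}; L = 5 gives C_4.

4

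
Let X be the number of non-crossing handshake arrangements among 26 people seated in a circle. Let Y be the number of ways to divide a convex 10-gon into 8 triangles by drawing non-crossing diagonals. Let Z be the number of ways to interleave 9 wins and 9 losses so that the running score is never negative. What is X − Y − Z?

736608

Non-crossing handshake pairings of 2n people are counted by C_n; 26 people gives n = 13. So X = C_13 = 742900.
A convex 10-gon is triangulated into 8 triangles, and the number of such triangulations is the Catalan number C_{10−2} = C_8. So Y = C_8 = 1430.
Ballot sequences with n votes each where one side never trails are Dyck words, counted by C_n; here n = 9. So Z = C_9 = 4862.
X − Y − Z = 742900 − 1430 − 4862 = 736608.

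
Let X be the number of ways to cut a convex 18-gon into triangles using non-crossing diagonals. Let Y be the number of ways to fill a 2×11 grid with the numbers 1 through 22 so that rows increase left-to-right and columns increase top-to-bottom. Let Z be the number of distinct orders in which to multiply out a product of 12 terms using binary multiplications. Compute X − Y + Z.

35357670

The number of triangulations of an 18-gon is the Catalan number C_16 (index = sides − 2). So X = C_16 = 35357670.
Standard Young tableaux of shape 2×n are counted by C_n; here n = 11. So Y = C_11 = 58786.
Bracketing 12 factors into binary products is counted by C_{12−1} = C_11. So Z = C_11 = 58786.
X − Y + Z = 35357670 − 58786 + 58786 = 35357670.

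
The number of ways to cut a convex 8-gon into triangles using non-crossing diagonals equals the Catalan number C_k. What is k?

A convex 8-gon is triangulated into 6 triangles, and the number of such triangulations is the Catalan number C_{8−2} = C_6.

6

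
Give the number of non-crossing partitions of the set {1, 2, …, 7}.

429

The non-crossing partitions of [7] form a lattice of size C_7.
C_7 = C_6 · 2(2·6+1)/(6+2) = 132 · 26/8 = 429.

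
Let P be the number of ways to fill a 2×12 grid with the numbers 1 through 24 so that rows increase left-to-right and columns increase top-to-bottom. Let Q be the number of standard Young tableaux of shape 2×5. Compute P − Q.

207970

By the hook-length formula (or a Dyck-path bijection), SYT of shape 2×12 number C_12. So P = C_12 = 208012.
Standard Young tableaux of shape 2×n are counted by C_n; here n = 5. So Q = C_5 = 42.
P − Q = 208012 − 42 = 207970.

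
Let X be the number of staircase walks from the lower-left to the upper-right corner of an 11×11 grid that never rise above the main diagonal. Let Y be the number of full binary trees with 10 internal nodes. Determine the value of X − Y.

41990

Monotone paths in an n×n grid that stay weakly below the diagonal are counted by C_n; here n = 11. So X = C_11 = 58786.
Full binary trees with n internal nodes are counted by C_n; here n = 10. So Y = C_10 = 16796.
X − Y = 58786 − 16796 = 41990.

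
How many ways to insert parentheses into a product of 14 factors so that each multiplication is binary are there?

742900

Parenthesizations of m factors correspond to full binary trees with m leaves, counted by C_{m−1}; m = 14 gives C_13.
C_13 = 742900.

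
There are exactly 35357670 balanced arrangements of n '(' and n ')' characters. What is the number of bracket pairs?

16

Balanced strings of n bracket-pairs are counted by C_n. Since C_16 = 35357670, the index is 16.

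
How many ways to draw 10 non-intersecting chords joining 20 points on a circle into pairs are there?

Non-crossing perfect matchings of 2n points on a circle are counted by C_n; with 20 points, n = 10.
C_10 = C(20,10)/11 = 184756/11 = 16796.

16796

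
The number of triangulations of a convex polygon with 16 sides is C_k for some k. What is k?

14

A convex 16-gon is triangulated into 14 triangles, and the number of such triangulations is the Catalan number C_{16−2} = C_14.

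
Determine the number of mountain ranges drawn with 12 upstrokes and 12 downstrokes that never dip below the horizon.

208012

A Dyck path with 12 up-steps and 12 down-steps has semilength 12, so there are C_12 of them.
C_12 = C_11 · 2(2·11+1)/(11+2) = 58786 · 46/13 = 208012.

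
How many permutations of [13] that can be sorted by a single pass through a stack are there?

742900

By Knuth's characterisation, the stack-sortable permutations of length 13 are the 231-avoiders, numbering C_13.
C_13 = C_12 · 2(2·12+1)/(12+2) = 208012 · 50/14 = 742900.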